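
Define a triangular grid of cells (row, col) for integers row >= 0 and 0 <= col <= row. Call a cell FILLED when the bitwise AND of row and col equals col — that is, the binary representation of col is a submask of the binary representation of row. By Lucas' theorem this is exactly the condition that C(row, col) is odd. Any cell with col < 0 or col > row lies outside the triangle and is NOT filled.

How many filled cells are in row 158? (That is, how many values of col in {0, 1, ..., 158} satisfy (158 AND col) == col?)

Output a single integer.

158 in binary = 10011110
popcount(158) = number of 1-bits in 10011110 = 5
A col c satisfies (158 AND c) == c iff every set bit of c is also set in 158; each of the 5 set bits of 158 can independently be on or off in c.
count = 2^5 = 32

Answer: 32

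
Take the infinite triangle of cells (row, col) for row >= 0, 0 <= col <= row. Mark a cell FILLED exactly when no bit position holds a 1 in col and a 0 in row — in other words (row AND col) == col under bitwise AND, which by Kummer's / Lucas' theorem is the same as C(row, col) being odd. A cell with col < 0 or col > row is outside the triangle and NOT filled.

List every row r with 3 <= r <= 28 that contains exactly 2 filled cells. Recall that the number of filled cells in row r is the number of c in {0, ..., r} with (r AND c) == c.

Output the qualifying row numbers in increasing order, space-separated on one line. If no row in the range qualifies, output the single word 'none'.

Row r has 2^popcount(r) filled cells, so we need popcount(r) = log2(2) = 1.
Scan r = 3..28 and keep those with exactly 1 one-bits:
r=3=11 popcount=2 -> skip
r=4=100 popcount=1 -> KEEP
r=5=101 popcount=2 -> skip
r=6=110 popcount=2 -> skip
r=7=111 popcount=3 -> skip
r=8=1000 popcount=1 -> KEEP
r=9=1001 popcount=2 -> skip
r=10=1010 popcount=2 -> skip
r=11=1011 popcount=3 -> skip
r=12=1100 popcount=2 -> skip
r=13=1101 popcount=3 -> skip
r=14=1110 popcount=3 -> skip
r=15=1111 popcount=4 -> skip
r=16=10000 popcount=1 -> KEEP
r=17=10001 popcount=2 -> skip
r=18=10010 popcount=2 -> skip
r=19=10011 popcount=3 -> skip
r=20=10100 popcount=2 -> skip
r=21=10101 popcount=3 -> skip
r=22=10110 popcount=3 -> skip
r=23=10111 popcount=4 -> skip
r=24=11000 popcount=2 -> skip
r=25=11001 popcount=3 -> skip
r=26=11010 popcount=3 -> skip
r=27=11011 popcount=4 -> skip
r=28=11100 popcount=3 -> skip
Kept rows: 4 8 16

Answer: 4 8 16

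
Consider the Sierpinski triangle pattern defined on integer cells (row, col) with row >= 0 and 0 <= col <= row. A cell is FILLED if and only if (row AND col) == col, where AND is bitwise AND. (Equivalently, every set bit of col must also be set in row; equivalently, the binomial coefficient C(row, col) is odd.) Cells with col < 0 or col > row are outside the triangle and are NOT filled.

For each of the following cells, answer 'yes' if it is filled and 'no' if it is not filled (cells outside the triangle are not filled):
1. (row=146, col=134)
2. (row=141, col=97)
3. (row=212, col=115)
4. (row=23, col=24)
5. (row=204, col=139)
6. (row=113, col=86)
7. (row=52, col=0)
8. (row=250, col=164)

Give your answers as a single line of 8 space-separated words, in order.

Answer: no no no no no no yes no

Derivation:
(146,134): row=0b10010010, col=0b10000110, row AND col = 0b10000010 = 130; 130 != 134 -> empty
(141,97): row=0b10001101, col=0b1100001, row AND col = 0b1 = 1; 1 != 97 -> empty
(212,115): row=0b11010100, col=0b1110011, row AND col = 0b1010000 = 80; 80 != 115 -> empty
(23,24): col outside [0, 23] -> not filled
(204,139): row=0b11001100, col=0b10001011, row AND col = 0b10001000 = 136; 136 != 139 -> empty
(113,86): row=0b1110001, col=0b1010110, row AND col = 0b1010000 = 80; 80 != 86 -> empty
(52,0): row=0b110100, col=0b0, row AND col = 0b0 = 0; 0 == 0 -> filled
(250,164): row=0b11111010, col=0b10100100, row AND col = 0b10100000 = 160; 160 != 164 -> empty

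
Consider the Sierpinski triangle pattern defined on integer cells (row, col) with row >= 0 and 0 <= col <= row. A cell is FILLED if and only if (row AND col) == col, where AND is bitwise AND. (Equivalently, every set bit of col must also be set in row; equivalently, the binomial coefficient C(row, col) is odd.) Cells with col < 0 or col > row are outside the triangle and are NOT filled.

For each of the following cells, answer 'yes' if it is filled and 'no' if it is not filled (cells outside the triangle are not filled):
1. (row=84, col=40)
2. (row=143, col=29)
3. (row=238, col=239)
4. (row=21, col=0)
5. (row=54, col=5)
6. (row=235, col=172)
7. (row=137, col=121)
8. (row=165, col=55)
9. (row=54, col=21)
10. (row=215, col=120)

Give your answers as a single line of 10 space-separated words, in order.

Answer: no no no yes no no no no no no

Derivation:
(84,40): row=0b1010100, col=0b101000, row AND col = 0b0 = 0; 0 != 40 -> empty
(143,29): row=0b10001111, col=0b11101, row AND col = 0b1101 = 13; 13 != 29 -> empty
(238,239): col outside [0, 238] -> not filled
(21,0): row=0b10101, col=0b0, row AND col = 0b0 = 0; 0 == 0 -> filled
(54,5): row=0b110110, col=0b101, row AND col = 0b100 = 4; 4 != 5 -> empty
(235,172): row=0b11101011, col=0b10101100, row AND col = 0b10101000 = 168; 168 != 172 -> empty
(137,121): row=0b10001001, col=0b1111001, row AND col = 0b1001 = 9; 9 != 121 -> empty
(165,55): row=0b10100101, col=0b110111, row AND col = 0b100101 = 37; 37 != 55 -> empty
(54,21): row=0b110110, col=0b10101, row AND col = 0b10100 = 20; 20 != 21 -> empty
(215,120): row=0b11010111, col=0b1111000, row AND col = 0b1010000 = 80; 80 != 120 -> empty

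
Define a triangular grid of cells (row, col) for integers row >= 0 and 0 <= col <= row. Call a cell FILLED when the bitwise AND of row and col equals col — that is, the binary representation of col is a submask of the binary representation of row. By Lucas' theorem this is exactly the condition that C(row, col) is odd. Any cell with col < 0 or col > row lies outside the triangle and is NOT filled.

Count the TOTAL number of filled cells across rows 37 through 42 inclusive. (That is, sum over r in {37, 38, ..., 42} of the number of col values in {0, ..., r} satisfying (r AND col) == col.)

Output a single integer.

r37=100101 pc3: +8 =8
r38=100110 pc3: +8 =16
r39=100111 pc4: +16 =32
r40=101000 pc2: +4 =36
r41=101001 pc3: +8 =44
r42=101010 pc3: +8 =52

Answer: 52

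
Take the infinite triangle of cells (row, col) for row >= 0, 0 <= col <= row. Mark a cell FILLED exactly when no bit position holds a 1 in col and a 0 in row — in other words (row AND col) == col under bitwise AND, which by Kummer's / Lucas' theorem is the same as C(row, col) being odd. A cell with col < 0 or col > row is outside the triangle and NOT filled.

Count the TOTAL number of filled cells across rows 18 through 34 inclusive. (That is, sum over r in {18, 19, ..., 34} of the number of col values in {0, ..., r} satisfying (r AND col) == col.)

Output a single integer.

r18=10010 pc2: +4 =4
r19=10011 pc3: +8 =12
r20=10100 pc2: +4 =16
r21=10101 pc3: +8 =24
r22=10110 pc3: +8 =32
r23=10111 pc4: +16 =48
r24=11000 pc2: +4 =52
r25=11001 pc3: +8 =60
r26=11010 pc3: +8 =68
r27=11011 pc4: +16 =84
r28=11100 pc3: +8 =92
r29=11101 pc4: +16 =108
r30=11110 pc4: +16 =124
r31=11111 pc5: +32 =156
r32=100000 pc1: +2 =158
r33=100001 pc2: +4 =162
r34=100010 pc2: +4 =166

Answer: 166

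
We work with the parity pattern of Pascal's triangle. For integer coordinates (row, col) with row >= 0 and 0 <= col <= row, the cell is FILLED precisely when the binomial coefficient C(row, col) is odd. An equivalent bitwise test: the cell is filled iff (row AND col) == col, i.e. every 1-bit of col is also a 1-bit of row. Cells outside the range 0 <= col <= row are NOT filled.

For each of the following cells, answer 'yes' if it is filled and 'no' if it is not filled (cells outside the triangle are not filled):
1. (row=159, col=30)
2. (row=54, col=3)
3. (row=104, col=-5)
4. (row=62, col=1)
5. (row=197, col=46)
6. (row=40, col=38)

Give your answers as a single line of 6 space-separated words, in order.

Answer: yes no no no no no

Derivation:
(159,30): row=0b10011111, col=0b11110, row AND col = 0b11110 = 30; 30 == 30 -> filled
(54,3): row=0b110110, col=0b11, row AND col = 0b10 = 2; 2 != 3 -> empty
(104,-5): col outside [0, 104] -> not filled
(62,1): row=0b111110, col=0b1, row AND col = 0b0 = 0; 0 != 1 -> empty
(197,46): row=0b11000101, col=0b101110, row AND col = 0b100 = 4; 4 != 46 -> empty
(40,38): row=0b101000, col=0b100110, row AND col = 0b100000 = 32; 32 != 38 -> empty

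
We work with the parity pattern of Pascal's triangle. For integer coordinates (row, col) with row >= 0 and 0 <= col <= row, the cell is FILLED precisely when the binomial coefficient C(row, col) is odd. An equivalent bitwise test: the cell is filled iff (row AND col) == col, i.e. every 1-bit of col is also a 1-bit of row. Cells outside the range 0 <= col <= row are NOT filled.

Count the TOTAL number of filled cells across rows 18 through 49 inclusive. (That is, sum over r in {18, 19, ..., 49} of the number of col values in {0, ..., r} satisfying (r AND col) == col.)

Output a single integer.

Answer: 330

Derivation:
r18=10010 pc2: +4 =4
r19=10011 pc3: +8 =12
r20=10100 pc2: +4 =16
r21=10101 pc3: +8 =24
r22=10110 pc3: +8 =32
r23=10111 pc4: +16 =48
r24=11000 pc2: +4 =52
r25=11001 pc3: +8 =60
r26=11010 pc3: +8 =68
r27=11011 pc4: +16 =84
r28=11100 pc3: +8 =92
r29=11101 pc4: +16 =108
r30=11110 pc4: +16 =124
r31=11111 pc5: +32 =156
r32=100000 pc1: +2 =158
r33=100001 pc2: +4 =162
r34=100010 pc2: +4 =166
r35=100011 pc3: +8 =174
r36=100100 pc2: +4 =178
r37=100101 pc3: +8 =186
r38=100110 pc3: +8 =194
r39=100111 pc4: +16 =210
r40=101000 pc2: +4 =214
r41=101001 pc3: +8 =222
r42=101010 pc3: +8 =230
r43=101011 pc4: +16 =246
r44=101100 pc3: +8 =254
r45=101101 pc4: +16 =270
r46=101110 pc4: +16 =286
r47=101111 pc5: +32 =318
r48=110000 pc2: +4 =322
r49=110001 pc3: +8 =330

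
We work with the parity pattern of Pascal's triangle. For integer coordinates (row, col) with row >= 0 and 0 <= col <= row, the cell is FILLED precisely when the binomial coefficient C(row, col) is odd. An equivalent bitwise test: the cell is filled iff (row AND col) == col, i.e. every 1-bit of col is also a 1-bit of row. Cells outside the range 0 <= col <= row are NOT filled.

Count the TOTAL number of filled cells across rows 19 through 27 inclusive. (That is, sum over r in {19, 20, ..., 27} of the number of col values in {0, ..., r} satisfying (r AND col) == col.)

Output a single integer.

Answer: 80

Derivation:
r19=10011 pc3: +8 =8
r20=10100 pc2: +4 =12
r21=10101 pc3: +8 =20
r22=10110 pc3: +8 =28
r23=10111 pc4: +16 =44
r24=11000 pc2: +4 =48
r25=11001 pc3: +8 =56
r26=11010 pc3: +8 =64
r27=11011 pc4: +16 =80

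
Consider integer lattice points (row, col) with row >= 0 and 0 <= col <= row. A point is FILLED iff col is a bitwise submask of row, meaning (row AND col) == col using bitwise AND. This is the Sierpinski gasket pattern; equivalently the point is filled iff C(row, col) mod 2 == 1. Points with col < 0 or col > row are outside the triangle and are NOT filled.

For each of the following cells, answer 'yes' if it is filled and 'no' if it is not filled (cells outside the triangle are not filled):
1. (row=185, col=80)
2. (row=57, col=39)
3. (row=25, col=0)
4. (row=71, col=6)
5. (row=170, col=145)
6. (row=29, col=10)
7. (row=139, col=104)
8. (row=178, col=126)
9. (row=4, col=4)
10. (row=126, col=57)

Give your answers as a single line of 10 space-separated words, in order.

Answer: no no yes yes no no no no yes no

Derivation:
(185,80): row=0b10111001, col=0b1010000, row AND col = 0b10000 = 16; 16 != 80 -> empty
(57,39): row=0b111001, col=0b100111, row AND col = 0b100001 = 33; 33 != 39 -> empty
(25,0): row=0b11001, col=0b0, row AND col = 0b0 = 0; 0 == 0 -> filled
(71,6): row=0b1000111, col=0b110, row AND col = 0b110 = 6; 6 == 6 -> filled
(170,145): row=0b10101010, col=0b10010001, row AND col = 0b10000000 = 128; 128 != 145 -> empty
(29,10): row=0b11101, col=0b1010, row AND col = 0b1000 = 8; 8 != 10 -> empty
(139,104): row=0b10001011, col=0b1101000, row AND col = 0b1000 = 8; 8 != 104 -> empty
(178,126): row=0b10110010, col=0b1111110, row AND col = 0b110010 = 50; 50 != 126 -> empty
(4,4): row=0b100, col=0b100, row AND col = 0b100 = 4; 4 == 4 -> filled
(126,57): row=0b1111110, col=0b111001, row AND col = 0b111000 = 56; 56 != 57 -> empty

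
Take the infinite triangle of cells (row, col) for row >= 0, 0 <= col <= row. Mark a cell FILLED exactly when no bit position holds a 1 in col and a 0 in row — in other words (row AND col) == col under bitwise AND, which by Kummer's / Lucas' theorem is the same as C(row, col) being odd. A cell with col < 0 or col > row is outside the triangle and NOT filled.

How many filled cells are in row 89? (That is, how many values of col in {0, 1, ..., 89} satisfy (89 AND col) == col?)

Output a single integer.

89 in binary = 1011001
popcount(89) = number of 1-bits in 1011001 = 4
A col c satisfies (89 AND c) == c iff every set bit of c is also set in 89; each of the 4 set bits of 89 can independently be on or off in c.
count = 2^4 = 16

Answer: 16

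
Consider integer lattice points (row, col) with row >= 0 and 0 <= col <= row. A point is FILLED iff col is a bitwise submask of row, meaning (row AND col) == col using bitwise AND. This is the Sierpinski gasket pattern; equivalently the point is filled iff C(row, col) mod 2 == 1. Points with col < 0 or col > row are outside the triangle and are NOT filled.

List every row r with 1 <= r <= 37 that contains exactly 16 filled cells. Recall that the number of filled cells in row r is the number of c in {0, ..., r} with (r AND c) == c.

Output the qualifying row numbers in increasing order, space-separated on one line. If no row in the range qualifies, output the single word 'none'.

Answer: 15 23 27 29 30

Derivation:
Row r has 2^popcount(r) filled cells, so we need popcount(r) = log2(16) = 4.
Scan r = 1..37 and keep those with exactly 4 one-bits:
r=1=1 popcount=1 -> skip
r=2=10 popcount=1 -> skip
r=3=11 popcount=2 -> skip
r=4=100 popcount=1 -> skip
r=5=101 popcount=2 -> skip
r=6=110 popcount=2 -> skip
r=7=111 popcount=3 -> skip
r=8=1000 popcount=1 -> skip
r=9=1001 popcount=2 -> skip
r=10=1010 popcount=2 -> skip
r=11=1011 popcount=3 -> skip
r=12=1100 popcount=2 -> skip
r=13=1101 popcount=3 -> skip
r=14=1110 popcount=3 -> skip
r=15=1111 popcount=4 -> KEEP
r=16=10000 popcount=1 -> skip
r=17=10001 popcount=2 -> skip
r=18=10010 popcount=2 -> skip
r=19=10011 popcount=3 -> skip
r=20=10100 popcount=2 -> skip
r=21=10101 popcount=3 -> skip
r=22=10110 popcount=3 -> skip
r=23=10111 popcount=4 -> KEEP
r=24=11000 popcount=2 -> skip
r=25=11001 popcount=3 -> skip
r=26=11010 popcount=3 -> skip
r=27=11011 popcount=4 -> KEEP
r=28=11100 popcount=3 -> skip
r=29=11101 popcount=4 -> KEEP
r=30=11110 popcount=4 -> KEEP
r=31=11111 popcount=5 -> skip
r=32=100000 popcount=1 -> skip
r=33=100001 popcount=2 -> skip
r=34=100010 popcount=2 -> skip
r=35=100011 popcount=3 -> skip
r=36=100100 popcount=2 -> skip
r=37=100101 popcount=3 -> skip
Kept rows: 15 23 27 29 30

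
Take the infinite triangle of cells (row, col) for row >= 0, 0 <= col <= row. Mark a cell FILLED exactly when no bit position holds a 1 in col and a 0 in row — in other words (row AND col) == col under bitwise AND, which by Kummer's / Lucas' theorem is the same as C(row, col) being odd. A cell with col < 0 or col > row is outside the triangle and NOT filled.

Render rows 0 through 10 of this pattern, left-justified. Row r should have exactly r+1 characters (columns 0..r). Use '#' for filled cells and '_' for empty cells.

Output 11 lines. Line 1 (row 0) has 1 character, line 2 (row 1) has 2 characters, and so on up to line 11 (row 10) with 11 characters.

Answer: #
##
#_#
####
#___#
##__##
#_#_#_#
########
#_______#
##______##
#_#_____#_#

Derivation:
r0=0: #
r1=1: ##
r2=10: #_#
r3=11: ####
r4=100: #___#
r5=101: ##__##
r6=110: #_#_#_#
r7=111: ########
r8=1000: #_______#
r9=1001: ##______##
r10=1010: #_#_____#_#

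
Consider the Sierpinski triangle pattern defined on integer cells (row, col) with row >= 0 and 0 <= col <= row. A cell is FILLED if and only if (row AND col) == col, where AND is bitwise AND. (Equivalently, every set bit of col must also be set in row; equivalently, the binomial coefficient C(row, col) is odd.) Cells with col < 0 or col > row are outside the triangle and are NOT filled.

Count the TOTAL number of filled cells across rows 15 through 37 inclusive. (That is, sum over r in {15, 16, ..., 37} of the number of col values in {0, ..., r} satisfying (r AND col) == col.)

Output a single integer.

Answer: 208

Derivation:
r15=1111 pc4: +16 =16
r16=10000 pc1: +2 =18
r17=10001 pc2: +4 =22
r18=10010 pc2: +4 =26
r19=10011 pc3: +8 =34
r20=10100 pc2: +4 =38
r21=10101 pc3: +8 =46
r22=10110 pc3: +8 =54
r23=10111 pc4: +16 =70
r24=11000 pc2: +4 =74
r25=11001 pc3: +8 =82
r26=11010 pc3: +8 =90
r27=11011 pc4: +16 =106
r28=11100 pc3: +8 =114
r29=11101 pc4: +16 =130
r30=11110 pc4: +16 =146
r31=11111 pc5: +32 =178
r32=100000 pc1: +2 =180
r33=100001 pc2: +4 =184
r34=100010 pc2: +4 =188
r35=100011 pc3: +8 =196
r36=100100 pc2: +4 =200
r37=100101 pc3: +8 =208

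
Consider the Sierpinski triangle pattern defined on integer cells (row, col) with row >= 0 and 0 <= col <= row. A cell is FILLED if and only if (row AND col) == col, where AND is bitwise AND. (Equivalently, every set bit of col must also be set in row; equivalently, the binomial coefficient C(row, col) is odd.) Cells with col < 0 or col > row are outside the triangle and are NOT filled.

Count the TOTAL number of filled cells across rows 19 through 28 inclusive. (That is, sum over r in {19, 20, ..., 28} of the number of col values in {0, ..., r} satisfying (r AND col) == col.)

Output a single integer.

r19=10011 pc3: +8 =8
r20=10100 pc2: +4 =12
r21=10101 pc3: +8 =20
r22=10110 pc3: +8 =28
r23=10111 pc4: +16 =44
r24=11000 pc2: +4 =48
r25=11001 pc3: +8 =56
r26=11010 pc3: +8 =64
r27=11011 pc4: +16 =80
r28=11100 pc3: +8 =88

Answer: 88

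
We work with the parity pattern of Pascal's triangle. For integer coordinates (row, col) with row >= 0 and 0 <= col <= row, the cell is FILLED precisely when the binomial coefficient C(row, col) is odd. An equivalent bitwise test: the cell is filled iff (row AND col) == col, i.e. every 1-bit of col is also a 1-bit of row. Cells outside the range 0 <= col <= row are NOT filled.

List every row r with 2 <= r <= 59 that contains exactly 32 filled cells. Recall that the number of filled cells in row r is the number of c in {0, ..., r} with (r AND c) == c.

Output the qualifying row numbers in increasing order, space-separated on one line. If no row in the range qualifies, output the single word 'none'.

Answer: 31 47 55 59

Derivation:
Row r has 2^popcount(r) filled cells, so we need popcount(r) = log2(32) = 5.
Scan r = 2..59 and keep those with exactly 5 one-bits:
r=2=10 popcount=1 -> skip
r=3=11 popcount=2 -> skip
r=4=100 popcount=1 -> skip
r=5=101 popcount=2 -> skip
r=6=110 popcount=2 -> skip
r=7=111 popcount=3 -> skip
r=8=1000 popcount=1 -> skip
r=9=1001 popcount=2 -> skip
r=10=1010 popcount=2 -> skip
r=11=1011 popcount=3 -> skip
r=12=1100 popcount=2 -> skip
r=13=1101 popcount=3 -> skip
r=14=1110 popcount=3 -> skip
r=15=1111 popcount=4 -> skip
r=16=10000 popcount=1 -> skip
r=17=10001 popcount=2 -> skip
r=18=10010 popcount=2 -> skip
r=19=10011 popcount=3 -> skip
r=20=10100 popcount=2 -> skip
r=21=10101 popcount=3 -> skip
r=22=10110 popcount=3 -> skip
r=23=10111 popcount=4 -> skip
r=24=11000 popcount=2 -> skip
r=25=11001 popcount=3 -> skip
r=26=11010 popcount=3 -> skip
r=27=11011 popcount=4 -> skip
r=28=11100 popcount=3 -> skip
r=29=11101 popcount=4 -> skip
r=30=11110 popcount=4 -> skip
r=31=11111 popcount=5 -> KEEP
r=32=100000 popcount=1 -> skip
r=33=100001 popcount=2 -> skip
r=34=100010 popcount=2 -> skip
r=35=100011 popcount=3 -> skip
r=36=100100 popcount=2 -> skip
r=37=100101 popcount=3 -> skip
r=38=100110 popcount=3 -> skip
r=39=100111 popcount=4 -> skip
r=40=101000 popcount=2 -> skip
r=41=101001 popcount=3 -> skip
r=42=101010 popcount=3 -> skip
r=43=101011 popcount=4 -> skip
r=44=101100 popcount=3 -> skip
r=45=101101 popcount=4 -> skip
r=46=101110 popcount=4 -> skip
r=47=101111 popcount=5 -> KEEP
r=48=110000 popcount=2 -> skip
r=49=110001 popcount=3 -> skip
r=50=110010 popcount=3 -> skip
r=51=110011 popcount=4 -> skip
r=52=110100 popcount=3 -> skip
r=53=110101 popcount=4 -> skip
r=54=110110 popcount=4 -> skip
r=55=110111 popcount=5 -> KEEP
r=56=111000 popcount=3 -> skip
r=57=111001 popcount=4 -> skip
r=58=111010 popcount=4 -> skip
r=59=111011 popcount=5 -> KEEP
Kept rows: 31 47 55 59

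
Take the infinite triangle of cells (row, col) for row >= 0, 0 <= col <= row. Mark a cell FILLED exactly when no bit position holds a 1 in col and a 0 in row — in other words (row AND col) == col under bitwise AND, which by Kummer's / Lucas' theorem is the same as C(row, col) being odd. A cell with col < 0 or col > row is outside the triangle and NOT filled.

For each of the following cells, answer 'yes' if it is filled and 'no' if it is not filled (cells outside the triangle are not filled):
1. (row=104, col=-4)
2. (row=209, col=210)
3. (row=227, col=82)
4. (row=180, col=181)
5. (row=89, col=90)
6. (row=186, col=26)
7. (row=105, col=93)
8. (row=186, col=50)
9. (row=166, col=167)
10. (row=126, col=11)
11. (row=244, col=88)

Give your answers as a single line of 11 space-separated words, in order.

(104,-4): col outside [0, 104] -> not filled
(209,210): col outside [0, 209] -> not filled
(227,82): row=0b11100011, col=0b1010010, row AND col = 0b1000010 = 66; 66 != 82 -> empty
(180,181): col outside [0, 180] -> not filled
(89,90): col outside [0, 89] -> not filled
(186,26): row=0b10111010, col=0b11010, row AND col = 0b11010 = 26; 26 == 26 -> filled
(105,93): row=0b1101001, col=0b1011101, row AND col = 0b1001001 = 73; 73 != 93 -> empty
(186,50): row=0b10111010, col=0b110010, row AND col = 0b110010 = 50; 50 == 50 -> filled
(166,167): col outside [0, 166] -> not filled
(126,11): row=0b1111110, col=0b1011, row AND col = 0b1010 = 10; 10 != 11 -> empty
(244,88): row=0b11110100, col=0b1011000, row AND col = 0b1010000 = 80; 80 != 88 -> empty

Answer: no no no no no yes no yes no no no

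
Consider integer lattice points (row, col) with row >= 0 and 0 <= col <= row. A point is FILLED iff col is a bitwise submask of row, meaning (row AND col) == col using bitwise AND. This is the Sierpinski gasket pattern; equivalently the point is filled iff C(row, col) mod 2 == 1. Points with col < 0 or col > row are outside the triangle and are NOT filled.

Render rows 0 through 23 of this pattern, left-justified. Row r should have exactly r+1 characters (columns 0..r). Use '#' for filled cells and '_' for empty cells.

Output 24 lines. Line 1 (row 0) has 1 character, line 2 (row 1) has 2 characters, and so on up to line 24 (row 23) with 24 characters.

Answer: #
##
#_#
####
#___#
##__##
#_#_#_#
########
#_______#
##______##
#_#_____#_#
####____####
#___#___#___#
##__##__##__##
#_#_#_#_#_#_#_#
################
#_______________#
##______________##
#_#_____________#_#
####____________####
#___#___________#___#
##__##__________##__##
#_#_#_#_________#_#_#_#
########________########

Derivation:
r0=0: #
r1=1: ##
r2=10: #_#
r3=11: ####
r4=100: #___#
r5=101: ##__##
r6=110: #_#_#_#
r7=111: ########
r8=1000: #_______#
r9=1001: ##______##
r10=1010: #_#_____#_#
r11=1011: ####____####
r12=1100: #___#___#___#
r13=1101: ##__##__##__##
r14=1110: #_#_#_#_#_#_#_#
r15=1111: ################
r16=10000: #_______________#
r17=10001: ##______________##
r18=10010: #_#_____________#_#
r19=10011: ####____________####
r20=10100: #___#___________#___#
r21=10101: ##__##__________##__##
r22=10110: #_#_#_#_________#_#_#_#
r23=10111: ########________########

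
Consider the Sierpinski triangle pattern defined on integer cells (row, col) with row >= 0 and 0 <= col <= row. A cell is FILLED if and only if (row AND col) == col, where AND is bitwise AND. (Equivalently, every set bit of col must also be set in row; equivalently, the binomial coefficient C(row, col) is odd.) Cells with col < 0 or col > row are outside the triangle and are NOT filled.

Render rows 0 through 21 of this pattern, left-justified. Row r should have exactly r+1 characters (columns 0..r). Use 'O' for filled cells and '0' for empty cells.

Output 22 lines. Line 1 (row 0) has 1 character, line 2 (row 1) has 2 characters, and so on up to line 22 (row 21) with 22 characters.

Answer: O
OO
O0O
OOOO
O000O
OO00OO
O0O0O0O
OOOOOOOO
O0000000O
OO000000OO
O0O00000O0O
OOOO0000OOOO
O000O000O000O
OO00OO00OO00OO
O0O0O0O0O0O0O0O
OOOOOOOOOOOOOOOO
O000000000000000O
OO00000000000000OO
O0O0000000000000O0O
OOOO000000000000OOOO
O000O00000000000O000O
OO00OO0000000000OO00OO

Derivation:
r0=0: O
r1=1: OO
r2=10: O0O
r3=11: OOOO
r4=100: O000O
r5=101: OO00OO
r6=110: O0O0O0O
r7=111: OOOOOOOO
r8=1000: O0000000O
r9=1001: OO000000OO
r10=1010: O0O00000O0O
r11=1011: OOOO0000OOOO
r12=1100: O000O000O000O
r13=1101: OO00OO00OO00OO
r14=1110: O0O0O0O0O0O0O0O
r15=1111: OOOOOOOOOOOOOOOO
r16=10000: O000000000000000O
r17=10001: OO00000000000000OO
r18=10010: O0O0000000000000O0O
r19=10011: OOOO000000000000OOOO
r20=10100: O000O00000000000O000O
r21=10101: OO00OO0000000000OO00OO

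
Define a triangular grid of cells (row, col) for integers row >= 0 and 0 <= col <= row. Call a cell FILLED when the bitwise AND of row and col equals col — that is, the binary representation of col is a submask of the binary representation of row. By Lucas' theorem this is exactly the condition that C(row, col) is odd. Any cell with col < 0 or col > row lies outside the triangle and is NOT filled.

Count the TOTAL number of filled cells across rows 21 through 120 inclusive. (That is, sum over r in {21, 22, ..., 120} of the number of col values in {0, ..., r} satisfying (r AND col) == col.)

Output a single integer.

r21=10101 pc3: +8 =8
r22=10110 pc3: +8 =16
r23=10111 pc4: +16 =32
r24=11000 pc2: +4 =36
r25=11001 pc3: +8 =44
r26=11010 pc3: +8 =52
r27=11011 pc4: +16 =68
r28=11100 pc3: +8 =76
r29=11101 pc4: +16 =92
r30=11110 pc4: +16 =108
r31=11111 pc5: +32 =140
r32=100000 pc1: +2 =142
r33=100001 pc2: +4 =146
r34=100010 pc2: +4 =150
r35=100011 pc3: +8 =158
r36=100100 pc2: +4 =162
r37=100101 pc3: +8 =170
r38=100110 pc3: +8 =178
r39=100111 pc4: +16 =194
r40=101000 pc2: +4 =198
r41=101001 pc3: +8 =206
r42=101010 pc3: +8 =214
r43=101011 pc4: +16 =230
r44=101100 pc3: +8 =238
r45=101101 pc4: +16 =254
r46=101110 pc4: +16 =270
r47=101111 pc5: +32 =302
r48=110000 pc2: +4 =306
r49=110001 pc3: +8 =314
r50=110010 pc3: +8 =322
r51=110011 pc4: +16 =338
r52=110100 pc3: +8 =346
r53=110101 pc4: +16 =362
r54=110110 pc4: +16 =378
r55=110111 pc5: +32 =410
r56=111000 pc3: +8 =418
r57=111001 pc4: +16 =434
r58=111010 pc4: +16 =450
r59=111011 pc5: +32 =482
r60=111100 pc4: +16 =498
r61=111101 pc5: +32 =530
r62=111110 pc5: +32 =562
r63=111111 pc6: +64 =626
r64=1000000 pc1: +2 =628
r65=1000001 pc2: +4 =632
r66=1000010 pc2: +4 =636
r67=1000011 pc3: +8 =644
r68=1000100 pc2: +4 =648
r69=1000101 pc3: +8 =656
r70=1000110 pc3: +8 =664
r71=1000111 pc4: +16 =680
r72=1001000 pc2: +4 =684
r73=1001001 pc3: +8 =692
r74=1001010 pc3: +8 =700
r75=1001011 pc4: +16 =716
r76=1001100 pc3: +8 =724
r77=1001101 pc4: +16 =740
r78=1001110 pc4: +16 =756
r79=1001111 pc5: +32 =788
r80=1010000 pc2: +4 =792
r81=1010001 pc3: +8 =800
r82=1010010 pc3: +8 =808
r83=1010011 pc4: +16 =824
r84=1010100 pc3: +8 =832
r85=1010101 pc4: +16 =848
r86=1010110 pc4: +16 =864
r87=1010111 pc5: +32 =896
r88=1011000 pc3: +8 =904
r89=1011001 pc4: +16 =920
r90=1011010 pc4: +16 =936
r91=1011011 pc5: +32 =968
r92=1011100 pc4: +16 =984
r93=1011101 pc5: +32 =1016
r94=1011110 pc5: +32 =1048
r95=1011111 pc6: +64 =1112
r96=1100000 pc2: +4 =1116
r97=1100001 pc3: +8 =1124
r98=1100010 pc3: +8 =1132
r99=1100011 pc4: +16 =1148
r100=1100100 pc3: +8 =1156
r101=1100101 pc4: +16 =1172
r102=1100110 pc4: +16 =1188
r103=1100111 pc5: +32 =1220
r104=1101000 pc3: +8 =1228
r105=1101001 pc4: +16 =1244
r106=1101010 pc4: +16 =1260
r107=1101011 pc5: +32 =1292
r108=1101100 pc4: +16 =1308
r109=1101101 pc5: +32 =1340
r110=1101110 pc5: +32 =1372
r111=1101111 pc6: +64 =1436
r112=1110000 pc3: +8 =1444
r113=1110001 pc4: +16 =1460
r114=1110010 pc4: +16 =1476
r115=1110011 pc5: +32 =1508
r116=1110100 pc4: +16 =1524
r117=1110101 pc5: +32 =1556
r118=1110110 pc5: +32 =1588
r119=1110111 pc6: +64 =1652
r120=1111000 pc4: +16 =1668

Answer: 1668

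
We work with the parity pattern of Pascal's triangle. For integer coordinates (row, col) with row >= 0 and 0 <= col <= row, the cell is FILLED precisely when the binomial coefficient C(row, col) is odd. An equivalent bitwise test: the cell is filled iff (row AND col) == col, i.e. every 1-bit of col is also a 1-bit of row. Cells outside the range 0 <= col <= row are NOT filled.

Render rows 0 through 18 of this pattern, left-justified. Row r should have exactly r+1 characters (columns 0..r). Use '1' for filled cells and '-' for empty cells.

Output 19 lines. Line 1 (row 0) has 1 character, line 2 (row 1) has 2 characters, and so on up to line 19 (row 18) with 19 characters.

r0=0: 1
r1=1: 11
r2=10: 1-1
r3=11: 1111
r4=100: 1---1
r5=101: 11--11
r6=110: 1-1-1-1
r7=111: 11111111
r8=1000: 1-------1
r9=1001: 11------11
r10=1010: 1-1-----1-1
r11=1011: 1111----1111
r12=1100: 1---1---1---1
r13=1101: 11--11--11--11
r14=1110: 1-1-1-1-1-1-1-1
r15=1111: 1111111111111111
r16=10000: 1---------------1
r17=10001: 11--------------11
r18=10010: 1-1-------------1-1

Answer: 1
11
1-1
1111
1---1
11--11
1-1-1-1
11111111
1-------1
11------11
1-1-----1-1
1111----1111
1---1---1---1
11--11--11--11
1-1-1-1-1-1-1-1
1111111111111111
1---------------1
11--------------11
1-1-------------1-1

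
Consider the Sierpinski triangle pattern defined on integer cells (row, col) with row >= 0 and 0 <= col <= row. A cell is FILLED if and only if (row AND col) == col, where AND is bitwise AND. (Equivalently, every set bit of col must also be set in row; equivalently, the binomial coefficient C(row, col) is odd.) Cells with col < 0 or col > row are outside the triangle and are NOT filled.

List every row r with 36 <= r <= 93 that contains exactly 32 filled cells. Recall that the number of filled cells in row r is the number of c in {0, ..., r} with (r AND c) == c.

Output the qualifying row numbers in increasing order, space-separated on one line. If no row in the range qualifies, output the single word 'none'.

Row r has 2^popcount(r) filled cells, so we need popcount(r) = log2(32) = 5.
Scan r = 36..93 and keep those with exactly 5 one-bits:
r=36=100100 popcount=2 -> skip
r=37=100101 popcount=3 -> skip
r=38=100110 popcount=3 -> skip
r=39=100111 popcount=4 -> skip
r=40=101000 popcount=2 -> skip
r=41=101001 popcount=3 -> skip
r=42=101010 popcount=3 -> skip
r=43=101011 popcount=4 -> skip
r=44=101100 popcount=3 -> skip
r=45=101101 popcount=4 -> skip
r=46=101110 popcount=4 -> skip
r=47=101111 popcount=5 -> KEEP
r=48=110000 popcount=2 -> skip
r=49=110001 popcount=3 -> skip
r=50=110010 popcount=3 -> skip
r=51=110011 popcount=4 -> skip
r=52=110100 popcount=3 -> skip
r=53=110101 popcount=4 -> skip
r=54=110110 popcount=4 -> skip
r=55=110111 popcount=5 -> KEEP
r=56=111000 popcount=3 -> skip
r=57=111001 popcount=4 -> skip
r=58=111010 popcount=4 -> skip
r=59=111011 popcount=5 -> KEEP
r=60=111100 popcount=4 -> skip
r=61=111101 popcount=5 -> KEEP
r=62=111110 popcount=5 -> KEEP
r=63=111111 popcount=6 -> skip
r=64=1000000 popcount=1 -> skip
r=65=1000001 popcount=2 -> skip
r=66=1000010 popcount=2 -> skip
r=67=1000011 popcount=3 -> skip
r=68=1000100 popcount=2 -> skip
r=69=1000101 popcount=3 -> skip
r=70=1000110 popcount=3 -> skip
r=71=1000111 popcount=4 -> skip
r=72=1001000 popcount=2 -> skip
r=73=1001001 popcount=3 -> skip
r=74=1001010 popcount=3 -> skip
r=75=1001011 popcount=4 -> skip
r=76=1001100 popcount=3 -> skip
r=77=1001101 popcount=4 -> skip
r=78=1001110 popcount=4 -> skip
r=79=1001111 popcount=5 -> KEEP
r=80=1010000 popcount=2 -> skip
r=81=1010001 popcount=3 -> skip
r=82=1010010 popcount=3 -> skip
r=83=1010011 popcount=4 -> skip
r=84=1010100 popcount=3 -> skip
r=85=1010101 popcount=4 -> skip
r=86=1010110 popcount=4 -> skip
r=87=1010111 popcount=5 -> KEEP
r=88=1011000 popcount=3 -> skip
r=89=1011001 popcount=4 -> skip
r=90=1011010 popcount=4 -> skip
r=91=1011011 popcount=5 -> KEEP
r=92=1011100 popcount=4 -> skip
r=93=1011101 popcount=5 -> KEEP
Kept rows: 47 55 59 61 62 79 87 91 93

Answer: 47 55 59 61 62 79 87 91 93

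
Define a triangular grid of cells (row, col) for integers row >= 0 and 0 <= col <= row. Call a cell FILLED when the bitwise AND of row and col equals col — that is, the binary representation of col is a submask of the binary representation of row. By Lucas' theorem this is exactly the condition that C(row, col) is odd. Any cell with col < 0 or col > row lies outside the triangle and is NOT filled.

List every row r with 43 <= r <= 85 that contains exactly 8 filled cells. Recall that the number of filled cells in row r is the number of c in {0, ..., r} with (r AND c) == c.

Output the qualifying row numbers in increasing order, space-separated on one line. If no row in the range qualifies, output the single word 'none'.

Answer: 44 49 50 52 56 67 69 70 73 74 76 81 82 84

Derivation:
Row r has 2^popcount(r) filled cells, so we need popcount(r) = log2(8) = 3.
Scan r = 43..85 and keep those with exactly 3 one-bits:
r=43=101011 popcount=4 -> skip
r=44=101100 popcount=3 -> KEEP
r=45=101101 popcount=4 -> skip
r=46=101110 popcount=4 -> skip
r=47=101111 popcount=5 -> skip
r=48=110000 popcount=2 -> skip
r=49=110001 popcount=3 -> KEEP
r=50=110010 popcount=3 -> KEEP
r=51=110011 popcount=4 -> skip
r=52=110100 popcount=3 -> KEEP
r=53=110101 popcount=4 -> skip
r=54=110110 popcount=4 -> skip
r=55=110111 popcount=5 -> skip
r=56=111000 popcount=3 -> KEEP
r=57=111001 popcount=4 -> skip
r=58=111010 popcount=4 -> skip
r=59=111011 popcount=5 -> skip
r=60=111100 popcount=4 -> skip
r=61=111101 popcount=5 -> skip
r=62=111110 popcount=5 -> skip
r=63=111111 popcount=6 -> skip
r=64=1000000 popcount=1 -> skip
r=65=1000001 popcount=2 -> skip
r=66=1000010 popcount=2 -> skip
r=67=1000011 popcount=3 -> KEEP
r=68=1000100 popcount=2 -> skip
r=69=1000101 popcount=3 -> KEEP
r=70=1000110 popcount=3 -> KEEP
r=71=1000111 popcount=4 -> skip
r=72=1001000 popcount=2 -> skip
r=73=1001001 popcount=3 -> KEEP
r=74=1001010 popcount=3 -> KEEP
r=75=1001011 popcount=4 -> skip
r=76=1001100 popcount=3 -> KEEP
r=77=1001101 popcount=4 -> skip
r=78=1001110 popcount=4 -> skip
r=79=1001111 popcount=5 -> skip
r=80=1010000 popcount=2 -> skip
r=81=1010001 popcount=3 -> KEEP
r=82=1010010 popcount=3 -> KEEP
r=83=1010011 popcount=4 -> skip
r=84=1010100 popcount=3 -> KEEP
r=85=1010101 popcount=4 -> skip
Kept rows: 44 49 50 52 56 67 69 70 73 74 76 81 82 84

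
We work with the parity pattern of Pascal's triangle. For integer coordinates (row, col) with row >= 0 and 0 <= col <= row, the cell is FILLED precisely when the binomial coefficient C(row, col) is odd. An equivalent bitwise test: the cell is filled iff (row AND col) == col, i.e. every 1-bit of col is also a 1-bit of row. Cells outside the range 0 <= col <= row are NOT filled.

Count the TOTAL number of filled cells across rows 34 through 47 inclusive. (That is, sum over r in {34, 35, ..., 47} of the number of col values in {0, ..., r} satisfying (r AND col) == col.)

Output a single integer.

r34=100010 pc2: +4 =4
r35=100011 pc3: +8 =12
r36=100100 pc2: +4 =16
r37=100101 pc3: +8 =24
r38=100110 pc3: +8 =32
r39=100111 pc4: +16 =48
r40=101000 pc2: +4 =52
r41=101001 pc3: +8 =60
r42=101010 pc3: +8 =68
r43=101011 pc4: +16 =84
r44=101100 pc3: +8 =92
r45=101101 pc4: +16 =108
r46=101110 pc4: +16 =124
r47=101111 pc5: +32 =156

Answer: 156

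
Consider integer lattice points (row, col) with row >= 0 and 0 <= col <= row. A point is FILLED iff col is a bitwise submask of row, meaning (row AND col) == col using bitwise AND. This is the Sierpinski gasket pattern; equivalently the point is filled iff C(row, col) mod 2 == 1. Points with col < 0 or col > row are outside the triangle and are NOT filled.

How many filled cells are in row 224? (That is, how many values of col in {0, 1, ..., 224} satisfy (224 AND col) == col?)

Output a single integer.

224 in binary = 11100000
popcount(224) = number of 1-bits in 11100000 = 3
A col c satisfies (224 AND c) == c iff every set bit of c is also set in 224; each of the 3 set bits of 224 can independently be on or off in c.
count = 2^3 = 8

Answer: 8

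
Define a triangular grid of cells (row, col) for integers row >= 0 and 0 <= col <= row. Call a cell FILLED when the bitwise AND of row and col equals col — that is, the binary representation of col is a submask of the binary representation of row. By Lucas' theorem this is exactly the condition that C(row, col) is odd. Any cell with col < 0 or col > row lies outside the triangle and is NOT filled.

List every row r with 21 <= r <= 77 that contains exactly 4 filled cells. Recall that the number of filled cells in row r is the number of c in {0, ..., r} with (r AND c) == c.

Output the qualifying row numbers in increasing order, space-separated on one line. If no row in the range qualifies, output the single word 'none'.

Answer: 24 33 34 36 40 48 65 66 68 72

Derivation:
Row r has 2^popcount(r) filled cells, so we need popcount(r) = log2(4) = 2.
Scan r = 21..77 and keep those with exactly 2 one-bits:
r=21=10101 popcount=3 -> skip
r=22=10110 popcount=3 -> skip
r=23=10111 popcount=4 -> skip
r=24=11000 popcount=2 -> KEEP
r=25=11001 popcount=3 -> skip
r=26=11010 popcount=3 -> skip
r=27=11011 popcount=4 -> skip
r=28=11100 popcount=3 -> skip
r=29=11101 popcount=4 -> skip
r=30=11110 popcount=4 -> skip
r=31=11111 popcount=5 -> skip
r=32=100000 popcount=1 -> skip
r=33=100001 popcount=2 -> KEEP
r=34=100010 popcount=2 -> KEEP
r=35=100011 popcount=3 -> skip
r=36=100100 popcount=2 -> KEEP
r=37=100101 popcount=3 -> skip
r=38=100110 popcount=3 -> skip
r=39=100111 popcount=4 -> skip
r=40=101000 popcount=2 -> KEEP
r=41=101001 popcount=3 -> skip
r=42=101010 popcount=3 -> skip
r=43=101011 popcount=4 -> skip
r=44=101100 popcount=3 -> skip
r=45=101101 popcount=4 -> skip
r=46=101110 popcount=4 -> skip
r=47=101111 popcount=5 -> skip
r=48=110000 popcount=2 -> KEEP
r=49=110001 popcount=3 -> skip
r=50=110010 popcount=3 -> skip
r=51=110011 popcount=4 -> skip
r=52=110100 popcount=3 -> skip
r=53=110101 popcount=4 -> skip
r=54=110110 popcount=4 -> skip
r=55=110111 popcount=5 -> skip
r=56=111000 popcount=3 -> skip
r=57=111001 popcount=4 -> skip
r=58=111010 popcount=4 -> skip
r=59=111011 popcount=5 -> skip
r=60=111100 popcount=4 -> skip
r=61=111101 popcount=5 -> skip
r=62=111110 popcount=5 -> skip
r=63=111111 popcount=6 -> skip
r=64=1000000 popcount=1 -> skip
r=65=1000001 popcount=2 -> KEEP
r=66=1000010 popcount=2 -> KEEP
r=67=1000011 popcount=3 -> skip
r=68=1000100 popcount=2 -> KEEP
r=69=1000101 popcount=3 -> skip
r=70=1000110 popcount=3 -> skip
r=71=1000111 popcount=4 -> skip
r=72=1001000 popcount=2 -> KEEP
r=73=1001001 popcount=3 -> skip
r=74=1001010 popcount=3 -> skip
r=75=1001011 popcount=4 -> skip
r=76=1001100 popcount=3 -> skip
r=77=1001101 popcount=4 -> skip
Kept rows: 24 33 34 36 40 48 65 66 68 72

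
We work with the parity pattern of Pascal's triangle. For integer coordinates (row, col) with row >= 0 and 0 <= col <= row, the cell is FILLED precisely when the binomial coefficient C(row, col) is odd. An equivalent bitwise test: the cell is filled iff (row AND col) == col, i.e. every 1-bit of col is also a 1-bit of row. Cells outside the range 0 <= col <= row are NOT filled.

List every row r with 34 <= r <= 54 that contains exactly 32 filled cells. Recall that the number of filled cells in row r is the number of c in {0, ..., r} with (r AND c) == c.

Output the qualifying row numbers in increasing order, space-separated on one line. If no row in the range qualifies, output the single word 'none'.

Row r has 2^popcount(r) filled cells, so we need popcount(r) = log2(32) = 5.
Scan r = 34..54 and keep those with exactly 5 one-bits:
r=34=100010 popcount=2 -> skip
r=35=100011 popcount=3 -> skip
r=36=100100 popcount=2 -> skip
r=37=100101 popcount=3 -> skip
r=38=100110 popcount=3 -> skip
r=39=100111 popcount=4 -> skip
r=40=101000 popcount=2 -> skip
r=41=101001 popcount=3 -> skip
r=42=101010 popcount=3 -> skip
r=43=101011 popcount=4 -> skip
r=44=101100 popcount=3 -> skip
r=45=101101 popcount=4 -> skip
r=46=101110 popcount=4 -> skip
r=47=101111 popcount=5 -> KEEP
r=48=110000 popcount=2 -> skip
r=49=110001 popcount=3 -> skip
r=50=110010 popcount=3 -> skip
r=51=110011 popcount=4 -> skip
r=52=110100 popcount=3 -> skip
r=53=110101 popcount=4 -> skip
r=54=110110 popcount=4 -> skip
Kept rows: 47

Answer: 47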